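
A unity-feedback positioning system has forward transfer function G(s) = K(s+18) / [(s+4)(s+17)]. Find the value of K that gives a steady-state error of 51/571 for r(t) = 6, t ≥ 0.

250

G(s) has no factors of s in the denominator, so the system is type 0.
K_p = lim_{s→0} G(s) = K·18 / (4·17) = (9/34)·K.
e_ss = 6/(1 + K_p) = 51/571 ⇒ 1 + (9/34)·K = 1142/17 ⇒ K = 250.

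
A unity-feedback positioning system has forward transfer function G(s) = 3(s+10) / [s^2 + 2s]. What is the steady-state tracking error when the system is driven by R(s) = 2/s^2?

Lowest-order denominator term is 2s, so the open loop has 1 pole at the origin → type 1 system.
K_v = lim_{s→0} s·G(s) = 3·10 / 2 = 15.
e_ss = 2/K_v = 2/15.

2/15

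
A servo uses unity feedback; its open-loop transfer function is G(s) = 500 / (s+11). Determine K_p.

No free integrators in G(s): this is a type 0 system.
K_p = lim_{s→0} G(s) = 500 / (11) = 500/11.

500/11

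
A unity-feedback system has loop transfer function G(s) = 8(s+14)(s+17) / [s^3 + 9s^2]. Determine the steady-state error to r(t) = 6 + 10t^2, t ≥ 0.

45/476

The denominator has no term below 9s^2 — 2 poles at s=0, type 2. Treating each term separately:
  • 6: tracked with zero error.
  • 10t^2: e_ss = 20/K_a with K_a=1904/9 → 45/476.
Total e_ss = 45/476.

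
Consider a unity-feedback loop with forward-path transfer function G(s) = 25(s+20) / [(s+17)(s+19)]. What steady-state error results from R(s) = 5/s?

1615/823

System type = 0 (no poles at s=0).
K_p = lim_{s→0} G(s) = 25·20 / (17·19) = 500/323.
e_ss = 5/(1 + K_p) = 5/(823/323) = 1615/823.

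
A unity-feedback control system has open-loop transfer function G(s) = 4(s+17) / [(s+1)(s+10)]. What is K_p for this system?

6.8

No free integrators in G(s): this is a type 0 system.
K_p = lim_{s→0} G(s) = 4·17 / (1·10) = 6.8.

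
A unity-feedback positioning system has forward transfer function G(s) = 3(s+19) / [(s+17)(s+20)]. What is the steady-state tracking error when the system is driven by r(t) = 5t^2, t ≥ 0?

infinity

The open loop has no poles at the origin → type 0 system.
For a type-0 system K_a = 0, so e_ss to a parabolic input is unbounded.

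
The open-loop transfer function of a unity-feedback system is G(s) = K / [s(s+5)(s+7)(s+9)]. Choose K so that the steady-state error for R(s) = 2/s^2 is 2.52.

250

System type = 1 (one pole at s=0).
K_v = lim_{s→0} s·G(s) = K / (5·7·9) = (1/315)·K.
e_ss = 2/K_v = 2.52 ⇒ K_v = 50/63 ⇒ K = (50/63)/(1/315) = 250.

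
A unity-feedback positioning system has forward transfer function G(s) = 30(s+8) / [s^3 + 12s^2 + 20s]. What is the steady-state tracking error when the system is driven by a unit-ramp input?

1/12

Lowest-order denominator term is 20s, so the open loop has 1 pole at the origin → type 1 system.
K_v = lim_{s→0} s·G(s) = 30·8 / 20 = 12.
e_ss = 1/K_v = 1/12.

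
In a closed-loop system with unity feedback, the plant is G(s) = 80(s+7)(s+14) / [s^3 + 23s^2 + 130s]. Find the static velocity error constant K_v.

784/13

The denominator has no term below 130s — 1 pole at s=0, type 1.
K_v = lim_{s→0} s·G(s) = 80·7·14 / 130 = 784/13.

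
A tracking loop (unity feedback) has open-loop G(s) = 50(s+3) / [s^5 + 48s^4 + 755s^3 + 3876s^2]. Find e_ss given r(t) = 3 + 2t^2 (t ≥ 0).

The denominator has no term below 3876s^2 — 2 poles at s=0, type 2. By superposition:
  • 3: tracked with zero error.
  • 2t^2: e_ss = 4/K_a with K_a=25/646 → 103.36.
Total e_ss = 103.36.

103.36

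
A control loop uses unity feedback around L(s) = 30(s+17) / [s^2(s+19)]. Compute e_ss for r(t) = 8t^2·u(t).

152/255

Two free integrators in L(s): this is a type 2 system.
K_a = lim_{s→0} s^2·L(s) = 30·17 / (19) = 510/19.
r(t) = 8t^2 gives R(s) = 16/s^3.
e_ss = 16/K_a = 16/(510/19) = 152/255.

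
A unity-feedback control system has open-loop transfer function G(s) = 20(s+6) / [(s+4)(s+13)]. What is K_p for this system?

No free integrators in G(s): this is a type 0 system.
K_p = lim_{s→0} G(s) = 20·6 / (4·13) = 30/13.

30/13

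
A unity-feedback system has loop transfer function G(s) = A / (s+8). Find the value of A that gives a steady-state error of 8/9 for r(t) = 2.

10

No free integrators in G(s): this is a type 0 system.
K_p = lim_{s→0} G(s) = A / (8) = 0.125·A.
e_ss = 2/(1 + K_p) = 8/9 ⇒ 1 + 0.125·A = 2.25 ⇒ A = 10.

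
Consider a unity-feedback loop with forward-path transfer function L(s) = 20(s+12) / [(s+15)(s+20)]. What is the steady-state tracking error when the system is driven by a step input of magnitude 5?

25/9

L(s) has no factors of s in the denominator, so the system is type 0.
K_p = lim_{s→0} L(s) = 20·12 / (15·20) = 0.8.
e_ss = 5/(1 + K_p) = 5/1.8 = 25/9.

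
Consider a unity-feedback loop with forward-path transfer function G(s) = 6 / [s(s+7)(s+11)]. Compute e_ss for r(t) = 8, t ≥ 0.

The open loop has one pole at the origin → type 1 system.
K_p = ∞ for a type-1 system; e_ss to a step is zero.

0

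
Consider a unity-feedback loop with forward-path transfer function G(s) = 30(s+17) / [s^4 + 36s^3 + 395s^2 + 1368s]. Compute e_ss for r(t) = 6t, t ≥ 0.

1368/85

The denominator has no term below 1368s — 1 pole at s=0, type 1.
K_v = lim_{s→0} s·G(s) = 30·17 / 1368 = 85/228.
e_ss = 6/K_v = 6/(85/228) = 1368/85.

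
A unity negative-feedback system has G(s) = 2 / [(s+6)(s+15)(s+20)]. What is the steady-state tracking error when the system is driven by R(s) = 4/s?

3600/901

G(s) has no factors of s in the denominator, so the system is type 0.
K_p = lim_{s→0} G(s) = 2 / (6·15·20) = 1/900.
e_ss = 4/(1 + K_p) = 4/(901/900) = 3600/901.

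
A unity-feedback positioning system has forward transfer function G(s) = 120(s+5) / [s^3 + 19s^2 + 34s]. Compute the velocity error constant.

Lowest-order denominator term is 34s, so the open loop has 1 pole at the origin → type 1 system.
K_v = lim_{s→0} s·G(s) = 120·5 / 34 = 300/17.

300/17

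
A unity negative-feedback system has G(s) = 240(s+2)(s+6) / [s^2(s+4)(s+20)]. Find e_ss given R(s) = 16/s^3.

G(s) has two factors of s in the denominator, so the system is type 2.
K_a = lim_{s→0} s^2·G(s) = 240·2·6 / (4·20) = 36.
r(t) = 8t^2 gives R(s) = 16/s^3.
e_ss = 16/K_a = 16/36 = 4/9.

4/9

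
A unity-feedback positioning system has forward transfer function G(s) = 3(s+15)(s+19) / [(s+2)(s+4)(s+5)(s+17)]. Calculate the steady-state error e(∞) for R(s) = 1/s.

The open loop has no poles at the origin → type 0 system.
K_p = lim_{s→0} G(s) = 3·15·19 / (2·4·5·17) = 171/136.
e_ss = 1/(1 + K_p) = 1/(307/136) = 136/307.

136/307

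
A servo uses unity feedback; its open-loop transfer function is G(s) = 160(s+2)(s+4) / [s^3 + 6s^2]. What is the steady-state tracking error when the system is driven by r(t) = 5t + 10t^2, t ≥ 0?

3/32

Lowest-order denominator term is 6s^2, so the open loop has 2 poles at the origin → type 2 system. By superposition:
  • 5t: tracked with zero error.
  • 10t^2: e_ss = 20/K_a with K_a=640/3 → 3/32.
Total e_ss = 3/32.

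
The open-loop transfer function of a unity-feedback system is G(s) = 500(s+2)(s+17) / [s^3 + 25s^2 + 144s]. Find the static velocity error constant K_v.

The denominator has no term below 144s — 1 pole at s=0, type 1.
K_v = lim_{s→0} s·G(s) = 500·2·17 / 144 = 2125/18.

2125/18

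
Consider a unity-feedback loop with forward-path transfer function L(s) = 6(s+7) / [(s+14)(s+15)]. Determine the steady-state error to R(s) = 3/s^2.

infinity

No free integrators in L(s): this is a type 0 system.
K_v = lim_{s→0} s·L(s) = 0; the steady-state error to this ramp input grows without bound.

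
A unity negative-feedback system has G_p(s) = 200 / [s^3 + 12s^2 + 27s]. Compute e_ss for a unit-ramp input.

0.135

The denominator has no term below 27s — 1 pole at s=0, type 1.
K_v = lim_{s→0} s·G_p(s) = 200 / 27 = 200/27.
e_ss = 1/K_v = 1/(200/27) = 0.135.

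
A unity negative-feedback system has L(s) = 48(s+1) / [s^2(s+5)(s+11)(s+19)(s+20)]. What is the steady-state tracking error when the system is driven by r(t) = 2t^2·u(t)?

5225/3

Two free integrators in L(s): this is a type 2 system.
K_a = lim_{s→0} s^2·L(s) = 48·1 / (5·11·19·20) = 12/5225.
r(t) = 2t^2 gives R(s) = 4/s^3.
e_ss = 4/K_a = 4/(12/5225) = 5225/3.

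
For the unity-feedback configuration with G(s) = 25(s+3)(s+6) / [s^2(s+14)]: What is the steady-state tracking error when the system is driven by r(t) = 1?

Two free integrators in G(s): this is a type 2 system.
K_p = ∞ for a type-2 system; e_ss to a step is zero.

0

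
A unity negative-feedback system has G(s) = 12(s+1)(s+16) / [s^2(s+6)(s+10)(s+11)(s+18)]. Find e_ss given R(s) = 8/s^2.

System type = 2 (two poles at s=0).
A type-2 system has K_v = ∞, so it tracks a ramp input with zero steady-state error.

0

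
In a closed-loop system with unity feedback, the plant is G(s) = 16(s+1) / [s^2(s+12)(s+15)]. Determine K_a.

System type = 2 (two poles at s=0).
K_a = lim_{s→0} s^2·G(s) = 16·1 / (12·15) = 4/45.

4/45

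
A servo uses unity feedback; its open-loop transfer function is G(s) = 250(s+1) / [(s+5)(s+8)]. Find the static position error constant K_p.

6.25

G(s) has no factors of s in the denominator, so the system is type 0.
K_p = lim_{s→0} G(s) = 250·1 / (5·8) = 6.25.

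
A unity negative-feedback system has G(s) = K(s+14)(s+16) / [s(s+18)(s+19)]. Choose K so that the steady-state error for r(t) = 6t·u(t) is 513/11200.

One free integrator in G(s): this is a type 1 system.
K_v = lim_{s→0} s·G(s) = K·14·16 / (18·19) = (112/171)·K.
e_ss = 6/K_v = 513/11200 ⇒ K_v = 22400/171 ⇒ K = (22400/171)/(112/171) = 200.

200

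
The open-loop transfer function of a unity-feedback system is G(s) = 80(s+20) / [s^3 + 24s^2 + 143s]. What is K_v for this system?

Lowest-order denominator term is 143s, so the open loop has 1 pole at the origin → type 1 system.
K_v = lim_{s→0} s·G(s) = 80·20 / 143 = 1600/143.

1600/143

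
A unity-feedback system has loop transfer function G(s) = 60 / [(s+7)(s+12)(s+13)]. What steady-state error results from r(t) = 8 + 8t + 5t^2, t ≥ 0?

No free integrators in G(s): this is a type 0 system. By superposition:
  • 8: e_ss = 8/(1+K_p) with K_p=5/91 → 91/12.
  • 8t: a type-0 system cannot track it, e_ss → ∞.
  • 5t^2: a type-0 system cannot track it, e_ss → ∞.
The unbounded component dominates.

infinity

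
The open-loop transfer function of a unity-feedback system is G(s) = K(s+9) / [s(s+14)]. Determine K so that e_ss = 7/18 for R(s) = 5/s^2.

20

System type = 1 (one pole at s=0).
K_v = lim_{s→0} s·G(s) = K·9 / (14) = (9/14)·K.
e_ss = 5/K_v = 7/18 ⇒ K_v = 90/7 ⇒ K = (90/7)/(9/14) = 20.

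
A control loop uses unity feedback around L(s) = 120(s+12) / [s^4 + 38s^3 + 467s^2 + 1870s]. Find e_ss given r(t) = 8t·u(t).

187/18

The denominator has no term below 1870s — 1 pole at s=0, type 1.
K_v = lim_{s→0} s·L(s) = 120·12 / 1870 = 144/187.
e_ss = 8/K_v = 8/(144/187) = 187/18.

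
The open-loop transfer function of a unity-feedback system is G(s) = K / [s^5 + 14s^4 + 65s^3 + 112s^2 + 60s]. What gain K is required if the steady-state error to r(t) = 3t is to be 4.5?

40

Lowest-order denominator term is 60s, so the open loop has 1 pole at the origin → type 1 system.
K_v = lim_{s→0} s·G(s) = K / 60 = (1/60)·K.
e_ss = 3/K_v = 4.5 ⇒ K_v = 2/3 ⇒ K = (2/3)/(1/60) = 40.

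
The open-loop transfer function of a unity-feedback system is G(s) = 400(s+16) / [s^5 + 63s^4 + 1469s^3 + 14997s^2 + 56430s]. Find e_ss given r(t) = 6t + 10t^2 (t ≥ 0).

Lowest-order denominator term is 56430s, so the open loop has 1 pole at the origin → type 1 system. Treating each term separately:
  • 6t: e_ss = 6/K_v with K_v=640/5643 → 16929/320.
  • 10t^2: a type-1 system cannot track it, e_ss → ∞.
The unbounded component dominates.

infinity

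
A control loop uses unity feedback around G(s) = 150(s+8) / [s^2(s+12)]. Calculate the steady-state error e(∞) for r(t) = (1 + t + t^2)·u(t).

0.02

G(s) has two factors of s in the denominator, so the system is type 2. Taking each input component in turn:
  • 1: tracked with zero error.
  • t: tracked with zero error.
  • t^2: e_ss = 2/K_a with K_a=100 → 0.02.
Total e_ss = 0.02.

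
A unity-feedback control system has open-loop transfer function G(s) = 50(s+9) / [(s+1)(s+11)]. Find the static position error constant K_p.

G(s) has no factors of s in the denominator, so the system is type 0.
K_p = lim_{s→0} G(s) = 50·9 / (1·11) = 450/11.

450/11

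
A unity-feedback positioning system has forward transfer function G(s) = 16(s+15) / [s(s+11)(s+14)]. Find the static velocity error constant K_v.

One free integrator in G(s): this is a type 1 system.
K_v = lim_{s→0} s·G(s) = 16·15 / (11·14) = 120/77.

120/77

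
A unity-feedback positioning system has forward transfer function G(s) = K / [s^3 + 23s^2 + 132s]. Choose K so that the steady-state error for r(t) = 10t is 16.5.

80

Lowest-order denominator term is 132s, so the open loop has 1 pole at the origin → type 1 system.
K_v = lim_{s→0} s·G(s) = K / 132 = (1/132)·K.
e_ss = 10/K_v = 16.5 ⇒ K_v = 20/33 ⇒ K = (20/33)/(1/132) = 80.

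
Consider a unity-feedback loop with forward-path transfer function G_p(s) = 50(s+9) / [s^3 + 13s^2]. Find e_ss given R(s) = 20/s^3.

26/45

Factoring s^2 from the denominator leaves a polynomial with constant term 13, so the system is type 2.
K_a = lim_{s→0} s^2·G_p(s) = 50·9 / 13 = 450/13.
r(t) = 10t^2 gives R(s) = 20/s^3.
e_ss = 20/K_a = 20/(450/13) = 26/45.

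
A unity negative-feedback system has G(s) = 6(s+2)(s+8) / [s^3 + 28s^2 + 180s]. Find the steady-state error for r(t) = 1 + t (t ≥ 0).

1.875

The denominator has no term below 180s — 1 pole at s=0, type 1. By superposition:
  • 1: tracked with zero error.
  • t: e_ss = 1/K_v with K_v=8/15 → 1.875.
Total e_ss = 1.875.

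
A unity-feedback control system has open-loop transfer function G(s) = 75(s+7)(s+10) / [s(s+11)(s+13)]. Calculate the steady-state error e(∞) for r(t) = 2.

0

System type = 1 (one pole at s=0).
K_p = ∞ for a type-1 system; e_ss to a step is zero.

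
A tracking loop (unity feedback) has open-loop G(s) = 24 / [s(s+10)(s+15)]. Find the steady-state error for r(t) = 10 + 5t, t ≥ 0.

One free integrator in G(s): this is a type 1 system. Taking each input component in turn:
  • 10: tracked with zero error.
  • 5t: e_ss = 5/K_v with K_v=0.16 → 31.25.
Total e_ss = 31.25.

31.25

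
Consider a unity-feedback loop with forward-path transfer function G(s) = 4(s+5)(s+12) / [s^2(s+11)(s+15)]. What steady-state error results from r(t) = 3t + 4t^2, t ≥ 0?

The open loop has two poles at the origin → type 2 system. Taking each input component in turn:
  • 3t: tracked with zero error.
  • 4t^2: e_ss = 8/K_a with K_a=16/11 → 5.5.
Total e_ss = 5.5.

5.5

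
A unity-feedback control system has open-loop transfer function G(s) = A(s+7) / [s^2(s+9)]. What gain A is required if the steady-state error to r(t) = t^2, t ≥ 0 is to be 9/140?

G(s) has two factors of s in the denominator, so the system is type 2.
K_a = lim_{s→0} s^2·G(s) = A·7 / (9) = (7/9)·A.
e_ss = 2/K_a = 9/140 ⇒ K_a = 280/9 ⇒ A = (280/9)/(7/9) = 40.

40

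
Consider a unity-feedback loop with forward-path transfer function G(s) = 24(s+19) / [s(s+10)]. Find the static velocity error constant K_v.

The open loop has one pole at the origin → type 1 system.
K_v = lim_{s→0} s·G(s) = 24·19 / (10) = 45.6.

45.6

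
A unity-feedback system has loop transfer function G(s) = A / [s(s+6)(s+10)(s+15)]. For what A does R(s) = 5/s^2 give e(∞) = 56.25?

80

System type = 1 (one pole at s=0).
K_v = lim_{s→0} s·G(s) = A / (6·10·15) = (1/900)·A.
e_ss = 5/K_v = 56.25 ⇒ K_v = 4/45 ⇒ A = (4/45)/(1/900) = 80.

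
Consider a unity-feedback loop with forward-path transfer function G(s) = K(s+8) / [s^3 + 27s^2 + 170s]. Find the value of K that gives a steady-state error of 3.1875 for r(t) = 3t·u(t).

Factoring s from the denominator leaves a polynomial with constant term 170, so the system is type 1.
K_v = lim_{s→0} s·G(s) = K·8 / 170 = (4/85)·K.
e_ss = 3/K_v = 3.1875 ⇒ K_v = 16/17 ⇒ K = (16/17)/(4/85) = 20.

20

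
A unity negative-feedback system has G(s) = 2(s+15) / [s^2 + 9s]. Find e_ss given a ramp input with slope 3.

Lowest-order denominator term is 9s, so the open loop has 1 pole at the origin → type 1 system.
K_v = lim_{s→0} s·G(s) = 2·15 / 9 = 10/3.
e_ss = 3/K_v = 3/(10/3) = 0.9.

0.9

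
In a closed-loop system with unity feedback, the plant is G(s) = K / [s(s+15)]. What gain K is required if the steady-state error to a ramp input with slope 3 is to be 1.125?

40

The open loop has one pole at the origin → type 1 system.
K_v = lim_{s→0} s·G(s) = K / (15) = (1/15)·K.
e_ss = 3/K_v = 1.125 ⇒ K_v = 8/3 ⇒ K = (8/3)/(1/15) = 40.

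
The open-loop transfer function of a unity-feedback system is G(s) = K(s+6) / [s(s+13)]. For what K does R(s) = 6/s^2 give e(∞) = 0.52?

25

One free integrator in G(s): this is a type 1 system.
K_v = lim_{s→0} s·G(s) = K·6 / (13) = (6/13)·K.
e_ss = 6/K_v = 0.52 ⇒ K_v = 150/13 ⇒ K = (150/13)/(6/13) = 25.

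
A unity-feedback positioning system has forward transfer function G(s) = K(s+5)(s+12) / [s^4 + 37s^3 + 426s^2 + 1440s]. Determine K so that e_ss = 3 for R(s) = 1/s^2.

Factoring s from the denominator leaves a polynomial with constant term 1440, so the system is type 1.
K_v = lim_{s→0} s·G(s) = K·5·12 / 1440 = (1/24)·K.
e_ss = 1/K_v = 3 ⇒ K_v = 1/3 ⇒ K = (1/3)/(1/24) = 8.

8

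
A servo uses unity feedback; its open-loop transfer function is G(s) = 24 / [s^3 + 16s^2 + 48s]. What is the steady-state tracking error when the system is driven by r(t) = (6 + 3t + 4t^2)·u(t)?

infinity

Lowest-order denominator term is 48s, so the open loop has 1 pole at the origin → type 1 system. Taking each input component in turn:
  • 6: tracked with zero error.
  • 3t: e_ss = 3/K_v with K_v=0.5 → 6.
  • 4t^2: a type-1 system cannot track it, e_ss → ∞.
The unbounded component dominates.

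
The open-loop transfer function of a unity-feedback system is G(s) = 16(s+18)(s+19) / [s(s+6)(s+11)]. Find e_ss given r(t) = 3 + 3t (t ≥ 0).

11/304

The open loop has one pole at the origin → type 1 system. Taking each input component in turn:
  • 3: tracked with zero error.
  • 3t: e_ss = 3/K_v with K_v=912/11 → 11/304.
Total e_ss = 11/304.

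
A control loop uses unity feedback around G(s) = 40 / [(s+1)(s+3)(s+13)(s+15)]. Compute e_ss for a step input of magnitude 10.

System type = 0 (no poles at s=0).
K_p = lim_{s→0} G(s) = 40 / (1·3·13·15) = 8/117.
e_ss = 10/(1 + K_p) = 10/(125/117) = 9.36.

9.36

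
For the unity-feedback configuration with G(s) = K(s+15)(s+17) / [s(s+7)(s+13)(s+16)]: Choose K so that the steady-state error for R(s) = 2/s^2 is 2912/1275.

System type = 1 (one pole at s=0).
K_v = lim_{s→0} s·G(s) = K·15·17 / (7·13·16) = (255/1456)·K.
e_ss = 2/K_v = 2912/1275 ⇒ K_v = 1275/1456 ⇒ K = (1275/1456)/(255/1456) = 5.

5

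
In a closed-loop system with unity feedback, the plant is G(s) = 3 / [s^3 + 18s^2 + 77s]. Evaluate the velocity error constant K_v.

3/77

The denominator has no term below 77s — 1 pole at s=0, type 1.
K_v = lim_{s→0} s·G(s) = 3 / 77 = 3/77.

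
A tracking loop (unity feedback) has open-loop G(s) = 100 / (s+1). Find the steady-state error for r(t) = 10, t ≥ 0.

10/101

System type = 0 (no poles at s=0).
K_p = lim_{s→0} G(s) = 100 / (1) = 100.
e_ss = 10/(1 + K_p) = 10/101.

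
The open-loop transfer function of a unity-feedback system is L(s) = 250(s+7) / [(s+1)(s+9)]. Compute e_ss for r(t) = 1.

The open loop has no poles at the origin → type 0 system.
K_p = lim_{s→0} L(s) = 250·7 / (1·9) = 1750/9.
e_ss = 1/(1 + K_p) = 1/(1759/9) = 9/1759.

9/1759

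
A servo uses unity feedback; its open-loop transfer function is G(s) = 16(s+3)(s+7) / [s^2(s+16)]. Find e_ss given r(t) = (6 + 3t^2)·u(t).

G(s) has two factors of s in the denominator, so the system is type 2. Treating each term separately:
  • 6: tracked with zero error.
  • 3t^2: e_ss = 6/K_a with K_a=21 → 2/7.
Total e_ss = 2/7.

2/7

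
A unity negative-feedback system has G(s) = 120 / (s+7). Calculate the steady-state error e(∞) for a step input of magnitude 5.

No free integrators in G(s): this is a type 0 system.
K_p = lim_{s→0} G(s) = 120 / (7) = 120/7.
e_ss = 5/(1 + K_p) = 5/(127/7) = 35/127.

35/127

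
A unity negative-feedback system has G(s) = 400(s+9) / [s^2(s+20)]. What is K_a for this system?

Two free integrators in G(s): this is a type 2 system.
K_a = lim_{s→0} s^2·G(s) = 400·9 / (20) = 180.

180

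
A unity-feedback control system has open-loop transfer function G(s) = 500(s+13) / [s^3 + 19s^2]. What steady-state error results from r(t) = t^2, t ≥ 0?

The denominator has no term below 19s^2 — 2 poles at s=0, type 2.
K_a = lim_{s→0} s^2·G(s) = 500·13 / 19 = 6500/19.
r(t) = t^2 gives R(s) = 2/s^3.
e_ss = 2/K_a = 2/(6500/19) = 19/3250.

19/3250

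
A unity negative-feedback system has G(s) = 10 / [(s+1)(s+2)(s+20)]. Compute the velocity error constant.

0

The open loop has no poles at the origin → type 0 system.
K_v = lim_{s→0} s·G(s) = 0 (the extra factor of s kills the finite limit).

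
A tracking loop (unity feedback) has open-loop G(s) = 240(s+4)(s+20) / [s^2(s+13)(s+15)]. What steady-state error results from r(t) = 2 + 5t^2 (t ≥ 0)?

13/128

G(s) has two factors of s in the denominator, so the system is type 2. Taking each input component in turn:
  • 2: tracked with zero error.
  • 5t^2: e_ss = 10/K_a with K_a=1280/13 → 13/128.
Total e_ss = 13/128.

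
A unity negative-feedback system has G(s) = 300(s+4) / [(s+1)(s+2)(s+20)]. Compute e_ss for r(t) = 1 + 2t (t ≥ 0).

infinity

No free integrators in G(s): this is a type 0 system. Treating each term separately:
  • 1: e_ss = 1/(1+K_p) with K_p=30 → 1/31.
  • 2t: a type-0 system cannot track it, e_ss → ∞.
The unbounded component dominates.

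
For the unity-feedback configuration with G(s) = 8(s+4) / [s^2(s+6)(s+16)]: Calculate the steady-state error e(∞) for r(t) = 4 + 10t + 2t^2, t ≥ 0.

12

Two free integrators in G(s): this is a type 2 system. By superposition:
  • 4: tracked with zero error.
  • 10t: tracked with zero error.
  • 2t^2: e_ss = 4/K_a with K_a=1/3 → 12.
Total e_ss = 12.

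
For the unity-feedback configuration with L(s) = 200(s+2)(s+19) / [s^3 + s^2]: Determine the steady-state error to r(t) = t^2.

Lowest-order denominator term is s^2, so the open loop has 2 poles at the origin → type 2 system.
K_a = lim_{s→0} s^2·L(s) = 200·2·19 / 1 = 7600.
r(t) = t^2 gives R(s) = 2/s^3.
e_ss = 2/K_a = 2/7600 = 1/3800.

1/3800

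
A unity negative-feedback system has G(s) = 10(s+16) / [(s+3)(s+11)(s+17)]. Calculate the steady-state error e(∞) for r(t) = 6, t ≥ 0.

3366/721

No free integrators in G(s): this is a type 0 system.
K_p = lim_{s→0} G(s) = 10·16 / (3·11·17) = 160/561.
e_ss = 6/(1 + K_p) = 6/(721/561) = 3366/721.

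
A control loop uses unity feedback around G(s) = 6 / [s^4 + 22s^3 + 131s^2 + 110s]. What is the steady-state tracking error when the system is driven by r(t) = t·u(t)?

55/3

Factoring s from the denominator leaves a polynomial with constant term 110, so the system is type 1.
K_v = lim_{s→0} s·G(s) = 6 / 110 = 3/55.
e_ss = 1/K_v = 1/(3/55) = 55/3.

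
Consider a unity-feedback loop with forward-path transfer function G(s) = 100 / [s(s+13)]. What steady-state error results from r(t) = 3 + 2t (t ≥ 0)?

One free integrator in G(s): this is a type 1 system. Treating each term separately:
  • 3: tracked with zero error.
  • 2t: e_ss = 2/K_v with K_v=100/13 → 0.26.
Total e_ss = 0.26.

0.26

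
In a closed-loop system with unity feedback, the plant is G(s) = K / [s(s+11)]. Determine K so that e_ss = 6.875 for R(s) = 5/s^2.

System type = 1 (one pole at s=0).
K_v = lim_{s→0} s·G(s) = K / (11) = (1/11)·K.
e_ss = 5/K_v = 6.875 ⇒ K_v = 8/11 ⇒ K = (8/11)/(1/11) = 8.

8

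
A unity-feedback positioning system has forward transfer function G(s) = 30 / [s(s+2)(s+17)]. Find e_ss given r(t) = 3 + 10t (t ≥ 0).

34/3

The open loop has one pole at the origin → type 1 system. Taking each input component in turn:
  • 3: tracked with zero error.
  • 10t: e_ss = 10/K_v with K_v=15/17 → 34/3.
Total e_ss = 34/3.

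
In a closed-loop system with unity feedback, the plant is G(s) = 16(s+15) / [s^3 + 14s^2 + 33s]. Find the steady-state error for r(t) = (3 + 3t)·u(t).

0.4125

Factoring s from the denominator leaves a polynomial with constant term 33, so the system is type 1. By superposition:
  • 3: tracked with zero error.
  • 3t: e_ss = 3/K_v with K_v=80/11 → 0.4125.
Total e_ss = 0.4125.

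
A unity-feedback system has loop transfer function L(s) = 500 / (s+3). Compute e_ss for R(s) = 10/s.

30/503

The open loop has no poles at the origin → type 0 system.
K_p = lim_{s→0} L(s) = 500 / (3) = 500/3.
e_ss = 10/(1 + K_p) = 10/(503/3) = 30/503.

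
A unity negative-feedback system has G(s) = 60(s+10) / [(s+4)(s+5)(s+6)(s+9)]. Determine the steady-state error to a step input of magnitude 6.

27/7

G(s) has no factors of s in the denominator, so the system is type 0.
K_p = lim_{s→0} G(s) = 60·10 / (4·5·6·9) = 5/9.
e_ss = 6/(1 + K_p) = 6/(14/9) = 27/7.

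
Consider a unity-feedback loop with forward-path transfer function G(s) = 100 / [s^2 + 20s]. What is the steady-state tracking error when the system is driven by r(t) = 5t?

1

Lowest-order denominator term is 20s, so the open loop has 1 pole at the origin → type 1 system.
K_v = lim_{s→0} s·G(s) = 100 / 20 = 5.
e_ss = 5/K_v = 5/5 = 1.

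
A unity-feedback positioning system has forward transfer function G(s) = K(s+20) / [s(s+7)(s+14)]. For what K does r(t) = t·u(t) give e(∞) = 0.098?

One free integrator in G(s): this is a type 1 system.
K_v = lim_{s→0} s·G(s) = K·20 / (7·14) = (10/49)·K.
e_ss = 1/K_v = 0.098 ⇒ K_v = 500/49 ⇒ K = (500/49)/(10/49) = 50.

50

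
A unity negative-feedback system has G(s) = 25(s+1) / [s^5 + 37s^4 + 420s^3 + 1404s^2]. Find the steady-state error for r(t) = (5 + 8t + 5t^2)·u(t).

561.6

The denominator has no term below 1404s^2 — 2 poles at s=0, type 2. Taking each input component in turn:
  • 5: tracked with zero error.
  • 8t: tracked with zero error.
  • 5t^2: e_ss = 10/K_a with K_a=25/1404 → 561.6.
Total e_ss = 561.6.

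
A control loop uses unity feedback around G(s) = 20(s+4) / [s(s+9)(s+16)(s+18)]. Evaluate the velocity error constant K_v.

One free integrator in G(s): this is a type 1 system.
K_v = lim_{s→0} s·G(s) = 20·4 / (9·16·18) = 5/162.

5/162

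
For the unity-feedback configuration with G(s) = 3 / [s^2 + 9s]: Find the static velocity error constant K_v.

1/3

Factoring s from the denominator leaves a polynomial with constant term 9, so the system is type 1.
K_v = lim_{s→0} s·G(s) = 3 / 9 = 1/3.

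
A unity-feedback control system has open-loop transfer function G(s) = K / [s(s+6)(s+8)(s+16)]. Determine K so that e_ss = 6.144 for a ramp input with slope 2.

250

The open loop has one pole at the origin → type 1 system.
K_v = lim_{s→0} s·G(s) = K / (6·8·16) = (1/768)·K.
e_ss = 2/K_v = 6.144 ⇒ K_v = 125/384 ⇒ K = (125/384)/(1/768) = 250.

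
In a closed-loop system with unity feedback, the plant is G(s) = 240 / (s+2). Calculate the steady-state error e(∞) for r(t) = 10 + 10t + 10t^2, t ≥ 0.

The open loop has no poles at the origin → type 0 system. By superposition:
  • 10: e_ss = 10/(1+K_p) with K_p=120 → 10/121.
  • 10t: a type-0 system cannot track it, e_ss → ∞.
  • 10t^2: a type-0 system cannot track it, e_ss → ∞.
The unbounded component dominates.

infinity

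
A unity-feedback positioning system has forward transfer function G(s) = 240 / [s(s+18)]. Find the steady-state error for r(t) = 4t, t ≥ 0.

System type = 1 (one pole at s=0).
K_v = lim_{s→0} s·G(s) = 240 / (18) = 40/3.
e_ss = 4/K_v = 4/(40/3) = 0.3.

0.3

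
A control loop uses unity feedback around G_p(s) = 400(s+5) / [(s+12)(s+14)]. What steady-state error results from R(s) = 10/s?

G_p(s) has no factors of s in the denominator, so the system is type 0.
K_p = lim_{s→0} G_p(s) = 400·5 / (12·14) = 250/21.
e_ss = 10/(1 + K_p) = 10/(271/21) = 210/271.

210/271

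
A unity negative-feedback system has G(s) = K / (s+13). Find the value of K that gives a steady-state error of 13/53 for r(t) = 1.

40

No free integrators in G(s): this is a type 0 system.
K_p = lim_{s→0} G(s) = K / (13) = (1/13)·K.
e_ss = 1/(1 + K_p) = 13/53 ⇒ 1 + (1/13)·K = 53/13 ⇒ K = 40.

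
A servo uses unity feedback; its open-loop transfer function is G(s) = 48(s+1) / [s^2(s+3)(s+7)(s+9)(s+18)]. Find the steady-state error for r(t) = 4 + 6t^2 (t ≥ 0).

850.5

Two free integrators in G(s): this is a type 2 system. By superposition:
  • 4: tracked with zero error.
  • 6t^2: e_ss = 12/K_a with K_a=8/567 → 850.5.
Total e_ss = 850.5.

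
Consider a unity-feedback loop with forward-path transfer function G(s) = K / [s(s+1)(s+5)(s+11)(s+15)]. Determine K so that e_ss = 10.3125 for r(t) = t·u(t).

80

One free integrator in G(s): this is a type 1 system.
K_v = lim_{s→0} s·G(s) = K / (1·5·11·15) = (1/825)·K.
e_ss = 1/K_v = 10.3125 ⇒ K_v = 16/165 ⇒ K = (16/165)/(1/825) = 80.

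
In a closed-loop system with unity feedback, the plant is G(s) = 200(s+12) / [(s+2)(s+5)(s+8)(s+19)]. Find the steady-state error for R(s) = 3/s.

57/49

No free integrators in G(s): this is a type 0 system.
K_p = lim_{s→0} G(s) = 200·12 / (2·5·8·19) = 30/19.
e_ss = 3/(1 + K_p) = 3/(49/19) = 57/49.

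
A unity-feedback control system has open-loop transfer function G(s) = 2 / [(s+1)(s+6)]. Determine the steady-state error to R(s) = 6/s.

The open loop has no poles at the origin → type 0 system.
K_p = lim_{s→0} G(s) = 2 / (1·6) = 1/3.
e_ss = 6/(1 + K_p) = 6/(4/3) = 4.5.

4.5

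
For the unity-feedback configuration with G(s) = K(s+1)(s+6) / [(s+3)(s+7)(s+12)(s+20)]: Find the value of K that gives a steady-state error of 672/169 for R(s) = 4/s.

5

System type = 0 (no poles at s=0).
K_p = lim_{s→0} G(s) = K·1·6 / (3·7·12·20) = (1/840)·K.
e_ss = 4/(1 + K_p) = 672/169 ⇒ 1 + (1/840)·K = 169/168 ⇒ K = 5.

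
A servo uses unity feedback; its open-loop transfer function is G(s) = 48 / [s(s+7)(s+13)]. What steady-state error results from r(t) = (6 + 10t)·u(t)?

G(s) has one factor of s in the denominator, so the system is type 1. Taking each input component in turn:
  • 6: tracked with zero error.
  • 10t: e_ss = 10/K_v with K_v=48/91 → 455/24.
Total e_ss = 455/24.

455/24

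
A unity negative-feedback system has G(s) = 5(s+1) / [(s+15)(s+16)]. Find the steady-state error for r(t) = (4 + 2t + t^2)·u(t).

infinity

System type = 0 (no poles at s=0). Taking each input component in turn:
  • 4: e_ss = 4/(1+K_p) with K_p=1/48 → 192/49.
  • 2t: a type-0 system cannot track it, e_ss → ∞.
  • t^2: a type-0 system cannot track it, e_ss → ∞.
The unbounded component dominates.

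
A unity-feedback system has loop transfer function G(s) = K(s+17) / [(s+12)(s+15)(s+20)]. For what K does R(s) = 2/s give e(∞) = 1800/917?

4

G(s) has no factors of s in the denominator, so the system is type 0.
K_p = lim_{s→0} G(s) = K·17 / (12·15·20) = (17/3600)·K.
e_ss = 2/(1 + K_p) = 1800/917 ⇒ 1 + (17/3600)·K = 917/900 ⇒ K = 4.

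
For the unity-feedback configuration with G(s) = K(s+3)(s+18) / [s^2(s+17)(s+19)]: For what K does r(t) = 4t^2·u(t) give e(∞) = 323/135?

System type = 2 (two poles at s=0).
K_a = lim_{s→0} s^2·G(s) = K·3·18 / (17·19) = (54/323)·K.
e_ss = 8/K_a = 323/135 ⇒ K_a = 1080/323 ⇒ K = (1080/323)/(54/323) = 20.

20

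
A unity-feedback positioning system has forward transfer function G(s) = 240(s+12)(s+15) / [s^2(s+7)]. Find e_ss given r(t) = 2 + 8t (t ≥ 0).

0

System type = 2 (two poles at s=0). By superposition:
  • 2: tracked with zero error.
  • 8t: tracked with zero error.
Total e_ss = 0.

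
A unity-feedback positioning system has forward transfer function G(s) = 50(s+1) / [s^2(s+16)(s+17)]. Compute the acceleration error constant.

System type = 2 (two poles at s=0).
K_a = lim_{s→0} s^2·G(s) = 50·1 / (16·17) = 25/136.

25/136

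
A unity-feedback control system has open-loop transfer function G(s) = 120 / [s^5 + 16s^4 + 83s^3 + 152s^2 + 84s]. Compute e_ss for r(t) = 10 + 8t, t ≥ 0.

The denominator has no term below 84s — 1 pole at s=0, type 1. Taking each input component in turn:
  • 10: tracked with zero error.
  • 8t: e_ss = 8/K_v with K_v=10/7 → 5.6.
Total e_ss = 5.6.

5.6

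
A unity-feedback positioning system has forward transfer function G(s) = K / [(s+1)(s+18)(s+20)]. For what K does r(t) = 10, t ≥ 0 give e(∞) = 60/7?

G(s) has no factors of s in the denominator, so the system is type 0.
K_p = lim_{s→0} G(s) = K / (1·18·20) = (1/360)·K.
e_ss = 10/(1 + K_p) = 60/7 ⇒ 1 + (1/360)·K = 7/6 ⇒ K = 60.

60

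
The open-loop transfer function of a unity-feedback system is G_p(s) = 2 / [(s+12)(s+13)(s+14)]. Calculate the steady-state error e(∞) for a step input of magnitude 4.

The open loop has no poles at the origin → type 0 system.
K_p = lim_{s→0} G_p(s) = 2 / (12·13·14) = 1/1092.
e_ss = 4/(1 + K_p) = 4/(1093/1092) = 4368/1093.

4368/1093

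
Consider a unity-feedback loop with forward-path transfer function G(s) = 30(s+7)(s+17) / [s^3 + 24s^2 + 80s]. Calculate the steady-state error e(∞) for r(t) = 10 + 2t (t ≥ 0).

Factoring s from the denominator leaves a polynomial with constant term 80, so the system is type 1. Treating each term separately:
  • 10: tracked with zero error.
  • 2t: e_ss = 2/K_v with K_v=44.625 → 16/357.
Total e_ss = 16/357.

16/357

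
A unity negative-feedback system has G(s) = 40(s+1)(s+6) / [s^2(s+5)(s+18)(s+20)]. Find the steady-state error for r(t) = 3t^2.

45

The open loop has two poles at the origin → type 2 system.
K_a = lim_{s→0} s^2·G(s) = 40·1·6 / (5·18·20) = 2/15.
r(t) = 3t^2 gives R(s) = 6/s^3.
e_ss = 6/K_a = 6/(2/15) = 45.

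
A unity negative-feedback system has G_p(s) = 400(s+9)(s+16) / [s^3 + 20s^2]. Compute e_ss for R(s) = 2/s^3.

1/1440

The denominator has no term below 20s^2 — 2 poles at s=0, type 2.
K_a = lim_{s→0} s^2·G_p(s) = 400·9·16 / 20 = 2880.
r(t) = t^2 gives R(s) = 2/s^3.
e_ss = 2/K_a = 2/2880 = 1/1440.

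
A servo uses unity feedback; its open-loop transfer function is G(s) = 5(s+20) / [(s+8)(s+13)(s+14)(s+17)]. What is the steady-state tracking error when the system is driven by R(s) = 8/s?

49504/6213

System type = 0 (no poles at s=0).
K_p = lim_{s→0} G(s) = 5·20 / (8·13·14·17) = 25/6188.
e_ss = 8/(1 + K_p) = 8/(6213/6188) = 49504/6213.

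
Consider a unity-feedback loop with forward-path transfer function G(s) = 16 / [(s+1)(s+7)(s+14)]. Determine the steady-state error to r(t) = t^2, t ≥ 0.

System type = 0 (no poles at s=0).
For a type-0 system K_a = 0, so e_ss to a parabolic input is unbounded.

infinity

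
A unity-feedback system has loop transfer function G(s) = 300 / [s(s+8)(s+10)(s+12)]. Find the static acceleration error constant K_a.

One free integrator in G(s): this is a type 1 system.
K_a = lim_{s→0} s^2·G(s) = 0 (the extra factor of s kills the finite limit).

0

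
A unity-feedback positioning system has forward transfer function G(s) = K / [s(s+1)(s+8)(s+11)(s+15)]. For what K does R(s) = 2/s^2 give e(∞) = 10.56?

250

One free integrator in G(s): this is a type 1 system.
K_v = lim_{s→0} s·G(s) = K / (1·8·11·15) = (1/1320)·K.
e_ss = 2/K_v = 10.56 ⇒ K_v = 25/132 ⇒ K = (25/132)/(1/1320) = 250.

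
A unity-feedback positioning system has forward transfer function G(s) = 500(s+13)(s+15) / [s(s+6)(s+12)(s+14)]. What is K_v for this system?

8125/84

The open loop has one pole at the origin → type 1 system.
K_v = lim_{s→0} s·G(s) = 500·13·15 / (6·12·14) = 8125/84.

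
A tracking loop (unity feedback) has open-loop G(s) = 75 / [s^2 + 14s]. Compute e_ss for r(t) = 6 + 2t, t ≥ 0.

The denominator has no term below 14s — 1 pole at s=0, type 1. Taking each input component in turn:
  • 6: tracked with zero error.
  • 2t: e_ss = 2/K_v with K_v=75/14 → 28/75.
Total e_ss = 28/75.

28/75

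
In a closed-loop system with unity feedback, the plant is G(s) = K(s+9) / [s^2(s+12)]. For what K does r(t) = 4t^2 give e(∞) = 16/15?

Two free integrators in G(s): this is a type 2 system.
K_a = lim_{s→0} s^2·G(s) = K·9 / (12) = 0.75·K.
e_ss = 8/K_a = 16/15 ⇒ K_a = 7.5 ⇒ K = 7.5/0.75 = 10.

10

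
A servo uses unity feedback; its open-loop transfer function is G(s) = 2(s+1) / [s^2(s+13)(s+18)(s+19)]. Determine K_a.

G(s) has two factors of s in the denominator, so the system is type 2.
K_a = lim_{s→0} s^2·G(s) = 2·1 / (13·18·19) = 1/2223.

1/2223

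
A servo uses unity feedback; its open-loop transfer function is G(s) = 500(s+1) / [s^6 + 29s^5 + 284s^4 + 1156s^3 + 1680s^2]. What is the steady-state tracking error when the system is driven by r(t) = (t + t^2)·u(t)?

Factoring s^2 from the denominator leaves a polynomial with constant term 1680, so the system is type 2. By superposition:
  • t: tracked with zero error.
  • t^2: e_ss = 2/K_a with K_a=25/84 → 6.72.
Total e_ss = 6.72.

6.72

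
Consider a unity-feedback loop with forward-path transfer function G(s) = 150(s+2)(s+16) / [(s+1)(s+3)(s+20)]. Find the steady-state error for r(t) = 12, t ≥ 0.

System type = 0 (no poles at s=0).
K_p = lim_{s→0} G(s) = 150·2·16 / (1·3·20) = 80.
e_ss = 12/(1 + K_p) = 12/81 = 4/27.

4/27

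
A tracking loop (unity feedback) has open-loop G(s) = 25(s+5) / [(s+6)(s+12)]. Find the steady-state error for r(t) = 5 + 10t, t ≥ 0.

infinity

The open loop has no poles at the origin → type 0 system. Treating each term separately:
  • 5: e_ss = 5/(1+K_p) with K_p=125/72 → 360/197.
  • 10t: a type-0 system cannot track it, e_ss → ∞.
The unbounded component dominates.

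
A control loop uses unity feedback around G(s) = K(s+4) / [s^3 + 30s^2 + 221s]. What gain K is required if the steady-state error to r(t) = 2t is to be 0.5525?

200

Factoring s from the denominator leaves a polynomial with constant term 221, so the system is type 1.
K_v = lim_{s→0} s·G(s) = K·4 / 221 = (4/221)·K.
e_ss = 2/K_v = 0.5525 ⇒ K_v = 800/221 ⇒ K = (800/221)/(4/221) = 200.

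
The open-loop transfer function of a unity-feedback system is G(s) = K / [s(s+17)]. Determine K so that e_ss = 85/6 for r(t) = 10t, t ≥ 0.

System type = 1 (one pole at s=0).
K_v = lim_{s→0} s·G(s) = K / (17) = (1/17)·K.
e_ss = 10/K_v = 85/6 ⇒ K_v = 12/17 ⇒ K = (12/17)/(1/17) = 12.

12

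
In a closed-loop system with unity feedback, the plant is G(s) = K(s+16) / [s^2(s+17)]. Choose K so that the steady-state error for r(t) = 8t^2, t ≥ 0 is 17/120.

Two free integrators in G(s): this is a type 2 system.
K_a = lim_{s→0} s^2·G(s) = K·16 / (17) = (16/17)·K.
e_ss = 16/K_a = 17/120 ⇒ K_a = 1920/17 ⇒ K = (1920/17)/(16/17) = 120.

120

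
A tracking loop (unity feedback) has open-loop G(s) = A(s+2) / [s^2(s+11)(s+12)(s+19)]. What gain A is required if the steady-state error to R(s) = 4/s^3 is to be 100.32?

System type = 2 (two poles at s=0).
K_a = lim_{s→0} s^2·G(s) = A·2 / (11·12·19) = (1/1254)·A.
e_ss = 4/K_a = 100.32 ⇒ K_a = 25/627 ⇒ A = (25/627)/(1/1254) = 50.

50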